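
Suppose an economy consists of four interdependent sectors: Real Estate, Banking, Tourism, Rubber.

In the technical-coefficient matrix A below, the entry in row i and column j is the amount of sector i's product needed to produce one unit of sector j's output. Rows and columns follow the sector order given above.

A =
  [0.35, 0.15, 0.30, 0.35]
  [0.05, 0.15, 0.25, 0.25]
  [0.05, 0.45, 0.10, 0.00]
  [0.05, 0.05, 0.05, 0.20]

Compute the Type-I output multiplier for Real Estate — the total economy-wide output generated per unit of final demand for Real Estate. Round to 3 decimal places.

m_1 = 2.280

I − A =
  [   0.65    -0.15    -0.30    -0.35]
  [  -0.05     0.85    -0.25    -0.25]
  [  -0.05    -0.45     0.90     0.00]
  [  -0.05    -0.05    -0.05     0.80]
Compute the cofactors C_ij = (−1)^(i+j)·(3×3 minor ij) of I−A; the adjugate is their transpose:
adj(I−A) = Cᵀ =
  [ 0.505125   0.239625   0.251375   0.295875]
  [ 0.057875   0.439375   0.150375   0.162625]
  [ 0.057000   0.233000   0.410250   0.097750]
  [ 0.038750   0.057000   0.050750   0.396000]
det(I−A) = Σ_j (I−A)_1j·C_1j = (0.65)(0.505125) + (-0.15)(0.057875) + (-0.30)(0.057000) + (-0.35)(0.038750) = 0.2889875
(I − A)⁻¹ = adj(I−A) / det(I−A) ≈
  [   1.7479     0.8292     0.8698     1.0238]
  [   0.2003     1.5204     0.5204     0.5627]
  [   0.1972     0.8063     1.4196     0.3382]
  [   0.1341     0.1972     0.1756     1.3703]
The output multiplier for sector j is the column-j sum of the Leontief inverse (I − A)⁻¹ = adj(I−A) / det(I−A).
Column 1 of adj(I−A): (0.505125, 0.057875, 0.057000, 0.038750); det(I−A) = 0.2889875.
m_1 = (0.505125 + 0.057875 + 0.057000 + 0.038750) / 0.2889875 = 0.65875 / 0.2889875 ≈ 2.280.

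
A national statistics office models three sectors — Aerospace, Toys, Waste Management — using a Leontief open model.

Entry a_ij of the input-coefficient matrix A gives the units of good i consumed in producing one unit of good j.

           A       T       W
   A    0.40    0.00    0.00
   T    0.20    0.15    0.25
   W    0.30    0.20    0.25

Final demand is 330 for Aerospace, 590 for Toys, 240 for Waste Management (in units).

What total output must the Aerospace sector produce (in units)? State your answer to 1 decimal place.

I − A =
  [   0.60     0.00     0.00]
  [  -0.20     0.85    -0.25]
  [  -0.30    -0.20     0.75]
Cofactors of I−A, C_ij = (−1)^(i+j)·(minor ij) (rows/columns in the sector order above):
  C_11 = (0.85)(0.75) − (-0.25)(-0.20) = 0.5875
  C_12 = −[(-0.20)(0.75) − (-0.25)(-0.30)] = 0.2250
  C_13 = (-0.20)(-0.20) − (0.85)(-0.30) = 0.2950
  C_21 = −[(0.00)(0.75) − (0.00)(-0.20)] = 0.0000
  C_22 = (0.60)(0.75) − (0.00)(-0.30) = 0.4500
  C_23 = −[(0.60)(-0.20) − (0.00)(-0.30)] = 0.1200
  C_31 = (0.00)(-0.25) − (0.00)(0.85) = 0.0000
  C_32 = −[(0.60)(-0.25) − (0.00)(-0.20)] = 0.1500
  C_33 = (0.60)(0.85) − (0.00)(-0.20) = 0.5100
det(I−A) = Σ_j (I−A)_1j·C_1j = (0.60)(0.5875) + (0.00)(0.2250) + (0.00)(0.2950) = 0.3525
adj(I−A) = Cᵀ =
  [ 0.5875   0.0000   0.0000]
  [ 0.2250   0.4500   0.1500]
  [ 0.2950   0.1200   0.5100]
(I − A)⁻¹ = adj(I−A) / det(I−A) ≈
  [   1.6667     0.0000     0.0000]
  [   0.6383     1.2766     0.4255]
  [   0.8369     0.3404     1.4468]
x = (I − A)⁻¹ d = adj(I−A)·d / det(I−A), with det(I−A) = 0.3525:
  x_A = (0.5875·330 + 0.0000·590 + 0.0000·240) / 0.3525 = 193.875 / 0.3525 = 550.0
  x_T = (0.2250·330 + 0.4500·590 + 0.1500·240) / 0.3525 = 375.75 / 0.3525 ≈ 1066.0
  x_W = (0.2950·330 + 0.1200·590 + 0.5100·240) / 0.3525 = 290.55 / 0.3525 ≈ 824.3

x_A = 550.0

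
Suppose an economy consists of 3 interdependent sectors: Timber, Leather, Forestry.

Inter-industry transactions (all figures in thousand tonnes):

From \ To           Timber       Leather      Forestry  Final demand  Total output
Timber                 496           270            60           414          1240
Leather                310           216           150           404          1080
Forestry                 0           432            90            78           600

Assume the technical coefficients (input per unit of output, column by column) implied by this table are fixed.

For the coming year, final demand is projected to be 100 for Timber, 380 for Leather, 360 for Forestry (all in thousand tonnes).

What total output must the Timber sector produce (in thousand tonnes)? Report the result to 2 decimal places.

x_T = 720.49

Technical coefficients a_ij = z_ij / X_j:
  a_TT = 496/1240 = 0.40, a_LT = 310/1240 = 0.25, a_FT = 0/1240 = 0.00
  a_TL = 270/1080 = 0.25, a_LL = 216/1080 = 0.20, a_FL = 432/1080 = 0.40
  a_TF = 60/600 = 0.10, a_LF = 150/600 = 0.25, a_FF = 90/600 = 0.15
I − A =
  [   0.60    -0.25    -0.10]
  [  -0.25     0.80    -0.25]
  [   0.00    -0.40     0.85]
Cofactors of I−A, C_ij = (−1)^(i+j)·(minor ij) (rows/columns in the sector order above):
  C_11 = (0.80)(0.85) − (-0.25)(-0.40) = 0.5800
  C_12 = −[(-0.25)(0.85) − (-0.25)(0.00)] = 0.2125
  C_13 = (-0.25)(-0.40) − (0.80)(0.00) = 0.1000
  C_21 = −[(-0.25)(0.85) − (-0.10)(-0.40)] = 0.2525
  C_22 = (0.60)(0.85) − (-0.10)(0.00) = 0.5100
  C_23 = −[(0.60)(-0.40) − (-0.25)(0.00)] = 0.2400
  C_31 = (-0.25)(-0.25) − (-0.10)(0.80) = 0.1425
  C_32 = −[(0.60)(-0.25) − (-0.10)(-0.25)] = 0.1750
  C_33 = (0.60)(0.80) − (-0.25)(-0.25) = 0.4175
det(I−A) = Σ_j (I−A)_1j·C_1j = (0.60)(0.5800) + (-0.25)(0.2125) + (-0.10)(0.1000) = 0.284875
adj(I−A) = Cᵀ =
  [ 0.5800   0.2525   0.1425]
  [ 0.2125   0.5100   0.1750]
  [ 0.1000   0.2400   0.4175]
(I − A)⁻¹ = adj(I−A) / det(I−A) ≈
  [   2.0360     0.8864     0.5002]
  [   0.7459     1.7903     0.6143]
  [   0.3510     0.8425     1.4656]
x = (I − A)⁻¹ d = adj(I−A)·d / det(I−A), with det(I−A) = 0.284875:
  x_T = (0.5800·100 + 0.2525·380 + 0.1425·360) / 0.284875 = 205.25 / 0.284875 ≈ 720.49
  x_L = (0.2125·100 + 0.5100·380 + 0.1750·360) / 0.284875 = 278.05 / 0.284875 ≈ 976.04
  x_F = (0.1000·100 + 0.2400·380 + 0.4175·360) / 0.284875 = 251.50 / 0.284875 ≈ 882.84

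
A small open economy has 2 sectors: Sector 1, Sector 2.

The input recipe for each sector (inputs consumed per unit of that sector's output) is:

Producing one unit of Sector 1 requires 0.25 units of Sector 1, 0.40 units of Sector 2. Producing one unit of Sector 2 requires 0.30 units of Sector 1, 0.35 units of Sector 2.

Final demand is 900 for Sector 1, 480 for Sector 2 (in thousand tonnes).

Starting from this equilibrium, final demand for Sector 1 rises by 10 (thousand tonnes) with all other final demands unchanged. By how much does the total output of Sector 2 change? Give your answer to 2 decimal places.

Δx_2 = 10.88

I − A =
  [   0.75    -0.30]
  [  -0.40     0.65]
det(I−A) = (0.75)(0.65) − (-0.30)(-0.40) = 0.3675
adj(I−A) = [[0.65, 0.30], [0.40, 0.75]]
(I − A)⁻¹ = adj(I−A) / det(I−A) ≈
  [   1.7687     0.8163]
  [   1.0884     2.0408]
Δx = (I − A)⁻¹ Δd with Δd having +10 in the Sector 1 component and 0 elsewhere.
So Δx_2 = L_21 · (+10), where L_21 = adj(I−A)_21 / det(I−A) = 0.40 / 0.3675.
Δx_2 = 0.40 × (+10) / 0.3675 = 4.00 / 0.3675 ≈ 10.88.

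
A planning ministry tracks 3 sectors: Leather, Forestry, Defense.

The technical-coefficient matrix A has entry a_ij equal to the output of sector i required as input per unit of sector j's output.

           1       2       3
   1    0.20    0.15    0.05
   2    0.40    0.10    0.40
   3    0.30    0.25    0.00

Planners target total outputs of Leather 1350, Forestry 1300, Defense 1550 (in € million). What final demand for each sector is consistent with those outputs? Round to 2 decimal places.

I − A =
  [   0.80    -0.15    -0.05]
  [  -0.40     0.90    -0.40]
  [  -0.30    -0.25     1.00]
d = (I − A) x:
  d_1 = (+0.80)·1350 + (-0.15)·1300 + (-0.05)·1550 = 807.50
  d_2 = (-0.40)·1350 + (+0.90)·1300 + (-0.40)·1550 = 10.00
  d_3 = (-0.30)·1350 + (-0.25)·1300 + (+1.00)·1550 = 820.00

d_1 = 807.50, d_2 = 10.00, d_3 = 820.00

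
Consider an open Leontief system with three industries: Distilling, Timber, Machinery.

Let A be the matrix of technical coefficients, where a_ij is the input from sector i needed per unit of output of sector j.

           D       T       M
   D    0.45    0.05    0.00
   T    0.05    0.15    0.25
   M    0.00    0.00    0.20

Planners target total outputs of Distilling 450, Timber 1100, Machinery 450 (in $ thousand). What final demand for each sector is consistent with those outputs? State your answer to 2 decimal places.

I − A =
  [   0.55    -0.05     0.00]
  [  -0.05     0.85    -0.25]
  [   0.00     0.00     0.80]
d = (I − A) x:
  d_D = (+0.55)·450 + (-0.05)·1100 + (+0.00)·450 = 192.50
  d_T = (-0.05)·450 + (+0.85)·1100 + (-0.25)·450 = 800.00
  d_M = (+0.00)·450 + (+0.00)·1100 + (+0.80)·450 = 360.00

d_D = 192.50, d_T = 800.00, d_M = 360.00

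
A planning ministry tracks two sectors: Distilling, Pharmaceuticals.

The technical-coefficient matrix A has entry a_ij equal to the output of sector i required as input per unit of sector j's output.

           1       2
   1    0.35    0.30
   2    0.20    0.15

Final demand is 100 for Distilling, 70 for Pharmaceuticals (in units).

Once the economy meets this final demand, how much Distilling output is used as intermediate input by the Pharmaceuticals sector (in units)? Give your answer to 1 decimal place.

z_12 = 39.9

I − A =
  [   0.65    -0.30]
  [  -0.20     0.85]
det(I−A) = (0.65)(0.85) − (-0.30)(-0.20) = 0.4925
adj(I−A) = [[0.85, 0.30], [0.20, 0.65]]
(I − A)⁻¹ = adj(I−A) / det(I−A) ≈
  [   1.7259     0.6091]
  [   0.4061     1.3198]
First solve x = (I − A)⁻¹ d = adj(I−A)·d / det(I−A); in particular x_2 = (0.20·100 + 0.65·70) / 0.4925 = 65.50 / 0.4925 ≈ 132.995.
Intermediate flow from 1 to 2: z_12 = a_12 · x_2 = 0.30 × 65.50 / 0.4925 = 19.65 / 0.4925 ≈ 39.9.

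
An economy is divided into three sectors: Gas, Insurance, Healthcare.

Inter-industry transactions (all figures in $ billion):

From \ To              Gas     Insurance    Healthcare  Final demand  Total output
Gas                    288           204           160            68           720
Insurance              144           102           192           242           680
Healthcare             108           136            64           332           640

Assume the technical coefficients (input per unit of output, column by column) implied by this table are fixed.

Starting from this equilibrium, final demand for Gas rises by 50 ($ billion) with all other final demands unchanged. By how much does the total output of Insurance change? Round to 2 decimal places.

Technical coefficients a_ij = z_ij / X_j:
  a_11 = 288/720 = 0.40, a_21 = 144/720 = 0.20, a_31 = 108/720 = 0.15
  a_12 = 204/680 = 0.30, a_22 = 102/680 = 0.15, a_32 = 136/680 = 0.20
  a_13 = 160/640 = 0.25, a_23 = 192/640 = 0.30, a_33 = 64/640 = 0.10
I − A =
  [   0.60    -0.30    -0.25]
  [  -0.20     0.85    -0.30]
  [  -0.15    -0.20     0.90]
Cofactors of I−A, C_ij = (−1)^(i+j)·(minor ij) (rows/columns in the sector order above):
  C_11 = (0.85)(0.90) − (-0.30)(-0.20) = 0.7050
  C_12 = −[(-0.20)(0.90) − (-0.30)(-0.15)] = 0.2250
  C_13 = (-0.20)(-0.20) − (0.85)(-0.15) = 0.1675
  C_21 = −[(-0.30)(0.90) − (-0.25)(-0.20)] = 0.3200
  C_22 = (0.60)(0.90) − (-0.25)(-0.15) = 0.5025
  C_23 = −[(0.60)(-0.20) − (-0.30)(-0.15)] = 0.1650
  C_31 = (-0.30)(-0.30) − (-0.25)(0.85) = 0.3025
  C_32 = −[(0.60)(-0.30) − (-0.25)(-0.20)] = 0.2300
  C_33 = (0.60)(0.85) − (-0.30)(-0.20) = 0.4500
det(I−A) = Σ_j (I−A)_1j·C_1j = (0.60)(0.7050) + (-0.30)(0.2250) + (-0.25)(0.1675) = 0.313625
adj(I−A) = Cᵀ =
  [ 0.7050   0.3200   0.3025]
  [ 0.2250   0.5025   0.2300]
  [ 0.1675   0.1650   0.4500]
(I − A)⁻¹ = adj(I−A) / det(I−A) ≈
  [   2.2479     1.0203     0.9645]
  [   0.7174     1.6022     0.7334]
  [   0.5341     0.5261     1.4348]
Δx = (I − A)⁻¹ Δd with Δd having +50 in the Gas component and 0 elsewhere.
So Δx_2 = L_21 · (+50), where L_21 = adj(I−A)_21 / det(I−A) = 0.2250 / 0.313625.
Δx_2 = 0.2250 × (+50) / 0.313625 = 11.25 / 0.313625 ≈ 35.87.

Δx_2 = 35.87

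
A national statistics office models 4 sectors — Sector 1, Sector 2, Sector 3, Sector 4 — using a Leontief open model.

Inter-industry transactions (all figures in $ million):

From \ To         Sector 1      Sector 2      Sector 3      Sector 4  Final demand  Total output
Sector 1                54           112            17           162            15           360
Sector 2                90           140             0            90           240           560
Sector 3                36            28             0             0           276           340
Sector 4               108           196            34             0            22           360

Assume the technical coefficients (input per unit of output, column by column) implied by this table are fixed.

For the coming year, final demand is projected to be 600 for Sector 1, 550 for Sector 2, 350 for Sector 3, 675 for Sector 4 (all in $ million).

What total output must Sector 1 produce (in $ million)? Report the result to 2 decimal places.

Technical coefficients a_ij = z_ij / X_j:
  a_11 = 54/360 = 0.15, a_21 = 90/360 = 0.25, a_31 = 36/360 = 0.10, a_41 = 108/360 = 0.30
  a_12 = 112/560 = 0.20, a_22 = 140/560 = 0.25, a_32 = 28/560 = 0.05, a_42 = 196/560 = 0.35
  a_13 = 17/340 = 0.05, a_23 = 0/340 = 0.00, a_33 = 0/340 = 0.00, a_43 = 34/340 = 0.10
  a_14 = 162/360 = 0.45, a_24 = 90/360 = 0.25, a_34 = 0/360 = 0.00, a_44 = 0/360 = 0.00
I − A =
  [   0.85    -0.20    -0.05    -0.45]
  [  -0.25     0.75     0.00    -0.25]
  [  -0.10    -0.05     1.00     0.00]
  [  -0.30    -0.35    -0.10     1.00]
Compute the cofactors C_ij = (−1)^(i+j)·(3×3 minor ij) of I−A; the adjugate is their transpose:
adj(I−A) = Cᵀ =
  [ 0.661250   0.362250   0.071875   0.388125]
  [ 0.327500   0.705500   0.048750   0.323750]
  [ 0.082500   0.071500   0.357500   0.055000]
  [ 0.321250   0.362750   0.074375   0.583125]
det(I−A) = Σ_j (I−A)_1j·C_1j = (0.85)(0.661250) + (-0.20)(0.327500) + (-0.05)(0.082500) + (-0.45)(0.321250) = 0.347875
(I − A)⁻¹ = adj(I−A) / det(I−A) ≈
  [   1.9008     1.0413     0.2066     1.1157]
  [   0.9414     2.0280     0.1401     0.9307]
  [   0.2372     0.2055     1.0277     0.1581]
  [   0.9235     1.0428     0.2138     1.6762]
x = (I − A)⁻¹ d = adj(I−A)·d / det(I−A), with det(I−A) = 0.347875:
  x_1 = (0.661250·600 + 0.362250·550 + 0.071875·350 + 0.388125·675) / 0.347875 = 883.128125 / 0.347875 ≈ 2538.64
  x_2 = (0.327500·600 + 0.705500·550 + 0.048750·350 + 0.323750·675) / 0.347875 = 820.11875 / 0.347875 ≈ 2357.51
  x_3 = (0.082500·600 + 0.071500·550 + 0.357500·350 + 0.055000·675) / 0.347875 = 251.075 / 0.347875 ≈ 721.74
  x_4 = (0.321250·600 + 0.362750·550 + 0.074375·350 + 0.583125·675) / 0.347875 = 811.903125 / 0.347875 ≈ 2333.89

x_1 = 2538.64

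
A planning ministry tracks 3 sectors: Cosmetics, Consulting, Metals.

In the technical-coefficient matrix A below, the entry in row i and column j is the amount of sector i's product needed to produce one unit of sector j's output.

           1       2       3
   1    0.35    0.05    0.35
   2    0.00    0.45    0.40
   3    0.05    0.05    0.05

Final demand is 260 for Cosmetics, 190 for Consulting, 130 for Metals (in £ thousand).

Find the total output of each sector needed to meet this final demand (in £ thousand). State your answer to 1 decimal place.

I − A =
  [   0.65    -0.05    -0.35]
  [   0.00     0.55    -0.40]
  [  -0.05    -0.05     0.95]
Cofactors of I−A, C_ij = (−1)^(i+j)·(minor ij) (rows/columns in the sector order above):
  C_11 = (0.55)(0.95) − (-0.40)(-0.05) = 0.5025
  C_12 = −[(0.00)(0.95) − (-0.40)(-0.05)] = 0.0200
  C_13 = (0.00)(-0.05) − (0.55)(-0.05) = 0.0275
  C_21 = −[(-0.05)(0.95) − (-0.35)(-0.05)] = 0.0650
  C_22 = (0.65)(0.95) − (-0.35)(-0.05) = 0.6000
  C_23 = −[(0.65)(-0.05) − (-0.05)(-0.05)] = 0.0350
  C_31 = (-0.05)(-0.40) − (-0.35)(0.55) = 0.2125
  C_32 = −[(0.65)(-0.40) − (-0.35)(0.00)] = 0.2600
  C_33 = (0.65)(0.55) − (-0.05)(0.00) = 0.3575
det(I−A) = Σ_j (I−A)_1j·C_1j = (0.65)(0.5025) + (-0.05)(0.0200) + (-0.35)(0.0275) = 0.3160
adj(I−A) = Cᵀ =
  [ 0.5025   0.0650   0.2125]
  [ 0.0200   0.6000   0.2600]
  [ 0.0275   0.0350   0.3575]
(I − A)⁻¹ = adj(I−A) / det(I−A) ≈
  [   1.5902     0.2057     0.6725]
  [   0.0633     1.8987     0.8228]
  [   0.0870     0.1108     1.1313]
x = (I − A)⁻¹ d = adj(I−A)·d / det(I−A), with det(I−A) = 0.3160:
  x_1 = (0.5025·260 + 0.0650·190 + 0.2125·130) / 0.3160 = 170.625 / 0.3160 ≈ 540.0
  x_2 = (0.0200·260 + 0.6000·190 + 0.2600·130) / 0.3160 = 153.00 / 0.3160 ≈ 484.2
  x_3 = (0.0275·260 + 0.0350·190 + 0.3575·130) / 0.3160 = 60.275 / 0.3160 ≈ 190.7

x_1 = 540.0, x_2 = 484.2, x_3 = 190.7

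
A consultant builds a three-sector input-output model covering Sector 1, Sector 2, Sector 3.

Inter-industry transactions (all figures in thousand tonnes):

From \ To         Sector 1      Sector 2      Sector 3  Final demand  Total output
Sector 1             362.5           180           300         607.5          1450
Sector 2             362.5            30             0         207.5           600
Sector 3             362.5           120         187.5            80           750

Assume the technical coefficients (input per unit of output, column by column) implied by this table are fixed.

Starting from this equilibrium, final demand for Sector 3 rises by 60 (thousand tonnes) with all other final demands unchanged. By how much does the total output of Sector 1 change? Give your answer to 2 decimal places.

Δx_1 = 62.79

Technical coefficients a_ij = z_ij / X_j:
  a_11 = 362.5/1450 = 0.25, a_21 = 362.5/1450 = 0.25, a_31 = 362.5/1450 = 0.25
  a_12 = 180/600 = 0.30, a_22 = 30/600 = 0.05, a_32 = 120/600 = 0.20
  a_13 = 300/750 = 0.40, a_23 = 0/750 = 0.00, a_33 = 187.5/750 = 0.25
I − A =
  [   0.75    -0.30    -0.40]
  [  -0.25     0.95     0.00]
  [  -0.25    -0.20     0.75]
Cofactors of I−A, C_ij = (−1)^(i+j)·(minor ij) (rows/columns in the sector order above):
  C_11 = (0.95)(0.75) − (0.00)(-0.20) = 0.7125
  C_12 = −[(-0.25)(0.75) − (0.00)(-0.25)] = 0.1875
  C_13 = (-0.25)(-0.20) − (0.95)(-0.25) = 0.2875
  C_21 = −[(-0.30)(0.75) − (-0.40)(-0.20)] = 0.3050
  C_22 = (0.75)(0.75) − (-0.40)(-0.25) = 0.4625
  C_23 = −[(0.75)(-0.20) − (-0.30)(-0.25)] = 0.2250
  C_31 = (-0.30)(0.00) − (-0.40)(0.95) = 0.3800
  C_32 = −[(0.75)(0.00) − (-0.40)(-0.25)] = 0.1000
  C_33 = (0.75)(0.95) − (-0.30)(-0.25) = 0.6375
det(I−A) = Σ_j (I−A)_1j·C_1j = (0.75)(0.7125) + (-0.30)(0.1875) + (-0.40)(0.2875) = 0.363125
adj(I−A) = Cᵀ =
  [ 0.7125   0.3050   0.3800]
  [ 0.1875   0.4625   0.1000]
  [ 0.2875   0.2250   0.6375]
(I − A)⁻¹ = adj(I−A) / det(I−A) ≈
  [   1.9621     0.8399     1.0465]
  [   0.5164     1.2737     0.2754]
  [   0.7917     0.6196     1.7556]
Δx = (I − A)⁻¹ Δd with Δd having +60 in the Sector 3 component and 0 elsewhere.
So Δx_1 = L_13 · (+60), where L_13 = adj(I−A)_13 / det(I−A) = 0.3800 / 0.363125.
Δx_1 = 0.3800 × (+60) / 0.363125 = 22.80 / 0.363125 ≈ 62.79.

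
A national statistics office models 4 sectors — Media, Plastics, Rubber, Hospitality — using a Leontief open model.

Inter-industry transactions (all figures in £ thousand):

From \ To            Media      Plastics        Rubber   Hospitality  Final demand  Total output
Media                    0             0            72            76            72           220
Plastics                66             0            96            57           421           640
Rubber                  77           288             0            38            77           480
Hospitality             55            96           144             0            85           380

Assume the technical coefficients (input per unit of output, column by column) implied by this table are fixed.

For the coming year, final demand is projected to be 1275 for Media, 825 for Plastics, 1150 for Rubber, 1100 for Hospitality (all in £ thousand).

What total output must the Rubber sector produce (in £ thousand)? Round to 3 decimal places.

x_R = 3564.662

Technical coefficients a_ij = z_ij / X_j:
  a_MM = 0/220 = 0.00, a_PM = 66/220 = 0.30, a_RM = 77/220 = 0.35, a_HM = 55/220 = 0.25
  a_MP = 0/640 = 0.00, a_PP = 0/640 = 0.00, a_RP = 288/640 = 0.45, a_HP = 96/640 = 0.15
  a_MR = 72/480 = 0.15, a_PR = 96/480 = 0.20, a_RR = 0/480 = 0.00, a_HR = 144/480 = 0.30
  a_MH = 76/380 = 0.20, a_PH = 57/380 = 0.15, a_RH = 38/380 = 0.10, a_HH = 0/380 = 0.00
I − A =
  [   1.00     0.00    -0.15    -0.20]
  [  -0.30     1.00    -0.20    -0.15]
  [  -0.35    -0.45     1.00    -0.10]
  [  -0.25    -0.15    -0.30     1.00]
Compute the cofactors C_ij = (−1)^(i+j)·(3×3 minor ij) of I−A; the adjugate is their transpose:
adj(I−A) = Cᵀ =
  [ 0.834250   0.126750   0.212625   0.207125]
  [ 0.419250   0.842750   0.303625   0.240625]
  [ 0.523500   0.453000   0.918500   0.264500]
  [ 0.428500   0.294000   0.374250   0.837250]
det(I−A) = Σ_j (I−A)_1j·C_1j = (1.00)(0.834250) + (0.00)(0.419250) + (-0.15)(0.523500) + (-0.20)(0.428500) = 0.670025
(I − A)⁻¹ = adj(I−A) / det(I−A) ≈
  [   1.2451     0.1892     0.3173     0.3091]
  [   0.6257     1.2578     0.4532     0.3591]
  [   0.7813     0.6761     1.3708     0.3948]
  [   0.6395     0.4388     0.5586     1.2496]
x = (I − A)⁻¹ d = adj(I−A)·d / det(I−A), with det(I−A) = 0.670025:
  x_M = (0.834250·1275 + 0.126750·825 + 0.212625·1150 + 0.207125·1100) / 0.670025 = 1640.59375 / 0.670025 ≈ 2448.556
  x_P = (0.419250·1275 + 0.842750·825 + 0.303625·1150 + 0.240625·1100) / 0.670025 = 1843.66875 / 0.670025 ≈ 2751.642
  x_R = (0.523500·1275 + 0.453000·825 + 0.918500·1150 + 0.264500·1100) / 0.670025 = 2388.4125 / 0.670025 ≈ 3564.662
  x_H = (0.428500·1275 + 0.294000·825 + 0.374250·1150 + 0.837250·1100) / 0.670025 = 2140.25 / 0.670025 ≈ 3194.284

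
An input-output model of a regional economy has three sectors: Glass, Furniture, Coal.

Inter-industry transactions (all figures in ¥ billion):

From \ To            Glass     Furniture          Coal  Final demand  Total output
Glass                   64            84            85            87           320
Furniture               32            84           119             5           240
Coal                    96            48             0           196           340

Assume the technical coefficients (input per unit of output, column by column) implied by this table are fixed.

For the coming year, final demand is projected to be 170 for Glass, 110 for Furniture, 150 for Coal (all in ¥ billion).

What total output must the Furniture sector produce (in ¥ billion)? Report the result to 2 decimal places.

x_2 = 473.71

Technical coefficients a_ij = z_ij / X_j:
  a_11 = 64/320 = 0.20, a_21 = 32/320 = 0.10, a_31 = 96/320 = 0.30
  a_12 = 84/240 = 0.35, a_22 = 84/240 = 0.35, a_32 = 48/240 = 0.20
  a_13 = 85/340 = 0.25, a_23 = 119/340 = 0.35, a_33 = 0/340 = 0.00
I − A =
  [   0.80    -0.35    -0.25]
  [  -0.10     0.65    -0.35]
  [  -0.30    -0.20     1.00]
Cofactors of I−A, C_ij = (−1)^(i+j)·(minor ij) (rows/columns in the sector order above):
  C_11 = (0.65)(1.00) − (-0.35)(-0.20) = 0.5800
  C_12 = −[(-0.10)(1.00) − (-0.35)(-0.30)] = 0.2050
  C_13 = (-0.10)(-0.20) − (0.65)(-0.30) = 0.2150
  C_21 = −[(-0.35)(1.00) − (-0.25)(-0.20)] = 0.4000
  C_22 = (0.80)(1.00) − (-0.25)(-0.30) = 0.7250
  C_23 = −[(0.80)(-0.20) − (-0.35)(-0.30)] = 0.2650
  C_31 = (-0.35)(-0.35) − (-0.25)(0.65) = 0.2850
  C_32 = −[(0.80)(-0.35) − (-0.25)(-0.10)] = 0.3050
  C_33 = (0.80)(0.65) − (-0.35)(-0.10) = 0.4850
det(I−A) = Σ_j (I−A)_1j·C_1j = (0.80)(0.5800) + (-0.35)(0.2050) + (-0.25)(0.2150) = 0.3385
adj(I−A) = Cᵀ =
  [ 0.5800   0.4000   0.2850]
  [ 0.2050   0.7250   0.3050]
  [ 0.2150   0.2650   0.4850]
(I − A)⁻¹ = adj(I−A) / det(I−A) ≈
  [   1.7134     1.1817     0.8419]
  [   0.6056     2.1418     0.9010]
  [   0.6352     0.7829     1.4328]
x = (I − A)⁻¹ d = adj(I−A)·d / det(I−A), with det(I−A) = 0.3385:
  x_1 = (0.5800·170 + 0.4000·110 + 0.2850·150) / 0.3385 = 185.35 / 0.3385 ≈ 547.56
  x_2 = (0.2050·170 + 0.7250·110 + 0.3050·150) / 0.3385 = 160.35 / 0.3385 ≈ 473.71
  x_3 = (0.2150·170 + 0.2650·110 + 0.4850·150) / 0.3385 = 138.45 / 0.3385 ≈ 409.01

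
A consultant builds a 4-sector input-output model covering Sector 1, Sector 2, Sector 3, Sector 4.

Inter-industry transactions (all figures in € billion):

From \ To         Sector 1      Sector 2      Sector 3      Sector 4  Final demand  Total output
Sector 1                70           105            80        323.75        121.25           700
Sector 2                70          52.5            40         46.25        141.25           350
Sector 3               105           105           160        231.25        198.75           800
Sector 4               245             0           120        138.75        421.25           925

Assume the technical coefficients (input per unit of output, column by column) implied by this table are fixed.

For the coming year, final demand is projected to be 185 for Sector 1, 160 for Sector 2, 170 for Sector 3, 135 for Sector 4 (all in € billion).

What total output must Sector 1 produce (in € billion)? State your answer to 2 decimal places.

Technical coefficients a_ij = z_ij / X_j:
  a_11 = 70/700 = 0.10, a_21 = 70/700 = 0.10, a_31 = 105/700 = 0.15, a_41 = 245/700 = 0.35
  a_12 = 105/350 = 0.30, a_22 = 52.5/350 = 0.15, a_32 = 105/350 = 0.30, a_42 = 0/350 = 0.00
  a_13 = 80/800 = 0.10, a_23 = 40/800 = 0.05, a_33 = 160/800 = 0.20, a_43 = 120/800 = 0.15
  a_14 = 323.75/925 = 0.35, a_24 = 46.25/925 = 0.05, a_34 = 231.25/925 = 0.25, a_44 = 138.75/925 = 0.15
I − A =
  [   0.90    -0.30    -0.10    -0.35]
  [  -0.10     0.85    -0.05    -0.05]
  [  -0.15    -0.30     0.80    -0.25]
  [  -0.35     0.00    -0.15     0.85]
Compute the cofactors C_ij = (−1)^(i+j)·(3×3 minor ij) of I−A; the adjugate is their transpose:
adj(I−A) = Cᵀ =
  [ 0.531125   0.234000   0.131875   0.271250]
  [ 0.090125   0.450875   0.054375   0.079625]
  [ 0.213500   0.257250   0.515375   0.254625]
  [ 0.256375   0.141750   0.145250   0.556500]
det(I−A) = Σ_j (I−A)_1j·C_1j = (0.90)(0.531125) + (-0.30)(0.090125) + (-0.10)(0.213500) + (-0.35)(0.256375) = 0.33989375
(I − A)⁻¹ = adj(I−A) / det(I−A) ≈
  [   1.5626     0.6885     0.3880     0.7980]
  [   0.2652     1.3265     0.1600     0.2343]
  [   0.6281     0.7569     1.5163     0.7491]
  [   0.7543     0.4170     0.4273     1.6373]
x = (I − A)⁻¹ d = adj(I−A)·d / det(I−A), with det(I−A) = 0.33989375:
  x_1 = (0.531125·185 + 0.234000·160 + 0.131875·170 + 0.271250·135) / 0.33989375 = 194.735625 / 0.33989375 ≈ 572.93
  x_2 = (0.090125·185 + 0.450875·160 + 0.054375·170 + 0.079625·135) / 0.33989375 = 108.80625 / 0.33989375 ≈ 320.12
  x_3 = (0.213500·185 + 0.257250·160 + 0.515375·170 + 0.254625·135) / 0.33989375 = 202.645625 / 0.33989375 ≈ 596.20
  x_4 = (0.256375·185 + 0.141750·160 + 0.145250·170 + 0.556500·135) / 0.33989375 = 169.929375 / 0.33989375 ≈ 499.95

x_1 = 572.93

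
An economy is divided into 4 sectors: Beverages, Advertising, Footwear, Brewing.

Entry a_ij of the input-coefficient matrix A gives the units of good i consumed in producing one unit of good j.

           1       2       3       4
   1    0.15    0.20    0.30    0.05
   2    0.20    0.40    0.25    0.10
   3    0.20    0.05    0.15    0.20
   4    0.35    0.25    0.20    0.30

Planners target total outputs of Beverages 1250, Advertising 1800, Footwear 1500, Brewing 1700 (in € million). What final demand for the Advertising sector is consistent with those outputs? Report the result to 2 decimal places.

d_2 = 285.00

I − A =
  [   0.85    -0.20    -0.30    -0.05]
  [  -0.20     0.60    -0.25    -0.10]
  [  -0.20    -0.05     0.85    -0.20]
  [  -0.35    -0.25    -0.20     0.70]
d = (I − A) x:
  d_1 = (+0.85)·1250 + (-0.20)·1800 + (-0.30)·1500 + (-0.05)·1700 = 167.50
  d_2 = (-0.20)·1250 + (+0.60)·1800 + (-0.25)·1500 + (-0.10)·1700 = 285.00
  d_3 = (-0.20)·1250 + (-0.05)·1800 + (+0.85)·1500 + (-0.20)·1700 = 595.00
  d_4 = (-0.35)·1250 + (-0.25)·1800 + (-0.20)·1500 + (+0.70)·1700 = 2.50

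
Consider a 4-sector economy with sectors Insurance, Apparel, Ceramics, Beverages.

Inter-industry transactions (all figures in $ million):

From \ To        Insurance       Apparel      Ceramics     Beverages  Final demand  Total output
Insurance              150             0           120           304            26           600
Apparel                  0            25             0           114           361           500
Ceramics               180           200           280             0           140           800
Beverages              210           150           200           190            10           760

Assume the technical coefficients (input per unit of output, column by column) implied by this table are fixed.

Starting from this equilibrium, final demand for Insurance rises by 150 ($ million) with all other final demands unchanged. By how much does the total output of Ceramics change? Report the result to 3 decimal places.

Δx_C = 199.902

Technical coefficients a_ij = z_ij / X_j:
  a_II = 150/600 = 0.25, a_AI = 0/600 = 0.00, a_CI = 180/600 = 0.30, a_BI = 210/600 = 0.35
  a_IA = 0/500 = 0.00, a_AA = 25/500 = 0.05, a_CA = 200/500 = 0.40, a_BA = 150/500 = 0.30
  a_IC = 120/800 = 0.15, a_AC = 0/800 = 0.00, a_CC = 280/800 = 0.35, a_BC = 200/800 = 0.25
  a_IB = 304/760 = 0.40, a_AB = 114/760 = 0.15, a_CB = 0/760 = 0.00, a_BB = 190/760 = 0.25
I − A =
  [   0.75     0.00    -0.15    -0.40]
  [   0.00     0.95     0.00    -0.15]
  [  -0.30    -0.40     0.65     0.00]
  [  -0.35    -0.30    -0.25     0.75]
Compute the cofactors C_ij = (−1)^(i+j)·(3×3 minor ij) of I−A; the adjugate is their transpose:
adj(I−A) = Cᵀ =
  [ 0.418875   0.163000   0.195125   0.256000]
  [ 0.045375   0.210875   0.036000   0.066375]
  [ 0.221250   0.205000   0.367625   0.159000]
  [ 0.287375   0.228750   0.228000   0.420375]
det(I−A) = Σ_j (I−A)_1j·C_1j = (0.75)(0.418875) + (0.00)(0.045375) + (-0.15)(0.221250) + (-0.40)(0.287375) = 0.16601875
(I − A)⁻¹ = adj(I−A) / det(I−A) ≈
  [   2.5231     0.9818     1.1753     1.5420]
  [   0.2733     1.2702     0.2168     0.3998]
  [   1.3327     1.2348     2.2144     0.9577]
  [   1.7310     1.3779     1.3733     2.5321]
Δx = (I − A)⁻¹ Δd with Δd having +150 in the Insurance component and 0 elsewhere.
So Δx_C = L_CI · (+150), where L_CI = adj(I−A)_CI / det(I−A) = 0.221250 / 0.16601875.
Δx_C = 0.221250 × (+150) / 0.16601875 = 33.1875 / 0.16601875 ≈ 199.902.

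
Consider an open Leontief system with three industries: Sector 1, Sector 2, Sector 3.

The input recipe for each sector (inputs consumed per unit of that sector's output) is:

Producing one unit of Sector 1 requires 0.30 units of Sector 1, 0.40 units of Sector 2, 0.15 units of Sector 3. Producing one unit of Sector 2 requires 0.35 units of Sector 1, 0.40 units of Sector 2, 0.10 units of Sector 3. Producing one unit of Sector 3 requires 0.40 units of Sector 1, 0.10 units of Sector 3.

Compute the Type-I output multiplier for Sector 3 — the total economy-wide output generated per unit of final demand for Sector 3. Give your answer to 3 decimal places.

m_3 = 3.400

I − A =
  [   0.70    -0.35    -0.40]
  [  -0.40     0.60     0.00]
  [  -0.15    -0.10     0.90]
Cofactors of I−A, C_ij = (−1)^(i+j)·(minor ij) (rows/columns in the sector order above):
  C_11 = (0.60)(0.90) − (0.00)(-0.10) = 0.5400
  C_12 = −[(-0.40)(0.90) − (0.00)(-0.15)] = 0.3600
  C_13 = (-0.40)(-0.10) − (0.60)(-0.15) = 0.1300
  C_21 = −[(-0.35)(0.90) − (-0.40)(-0.10)] = 0.3550
  C_22 = (0.70)(0.90) − (-0.40)(-0.15) = 0.5700
  C_23 = −[(0.70)(-0.10) − (-0.35)(-0.15)] = 0.1225
  C_31 = (-0.35)(0.00) − (-0.40)(0.60) = 0.2400
  C_32 = −[(0.70)(0.00) − (-0.40)(-0.40)] = 0.1600
  C_33 = (0.70)(0.60) − (-0.35)(-0.40) = 0.2800
det(I−A) = Σ_j (I−A)_1j·C_1j = (0.70)(0.5400) + (-0.35)(0.3600) + (-0.40)(0.1300) = 0.2000
adj(I−A) = Cᵀ =
  [ 0.5400   0.3550   0.2400]
  [ 0.3600   0.5700   0.1600]
  [ 0.1300   0.1225   0.2800]
(I − A)⁻¹ = adj(I−A) / det(I−A) ≈
  [   2.7000     1.7750     1.2000]
  [   1.8000     2.8500     0.8000]
  [   0.6500     0.6125     1.4000]
The output multiplier for sector j is the column-j sum of the Leontief inverse (I − A)⁻¹ = adj(I−A) / det(I−A).
Column 3 of adj(I−A): (0.2400, 0.1600, 0.2800); det(I−A) = 0.2000.
m_3 = (0.2400 + 0.1600 + 0.2800) / 0.2000 = 0.68 / 0.2000 = 3.400.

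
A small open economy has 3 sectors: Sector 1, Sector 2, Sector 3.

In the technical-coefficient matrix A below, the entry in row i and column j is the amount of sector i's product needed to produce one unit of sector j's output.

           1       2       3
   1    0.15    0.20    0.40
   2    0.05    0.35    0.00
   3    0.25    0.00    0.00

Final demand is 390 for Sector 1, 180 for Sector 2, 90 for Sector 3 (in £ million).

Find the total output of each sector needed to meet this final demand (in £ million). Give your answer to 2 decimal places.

I − A =
  [   0.85    -0.20    -0.40]
  [  -0.05     0.65     0.00]
  [  -0.25     0.00     1.00]
Cofactors of I−A, C_ij = (−1)^(i+j)·(minor ij) (rows/columns in the sector order above):
  C_11 = (0.65)(1.00) − (0.00)(0.00) = 0.6500
  C_12 = −[(-0.05)(1.00) − (0.00)(-0.25)] = 0.0500
  C_13 = (-0.05)(0.00) − (0.65)(-0.25) = 0.1625
  C_21 = −[(-0.20)(1.00) − (-0.40)(0.00)] = 0.2000
  C_22 = (0.85)(1.00) − (-0.40)(-0.25) = 0.7500
  C_23 = −[(0.85)(0.00) − (-0.20)(-0.25)] = 0.0500
  C_31 = (-0.20)(0.00) − (-0.40)(0.65) = 0.2600
  C_32 = −[(0.85)(0.00) − (-0.40)(-0.05)] = 0.0200
  C_33 = (0.85)(0.65) − (-0.20)(-0.05) = 0.5425
det(I−A) = Σ_j (I−A)_1j·C_1j = (0.85)(0.6500) + (-0.20)(0.0500) + (-0.40)(0.1625) = 0.4775
adj(I−A) = Cᵀ =
  [ 0.6500   0.2000   0.2600]
  [ 0.0500   0.7500   0.0200]
  [ 0.1625   0.0500   0.5425]
(I − A)⁻¹ = adj(I−A) / det(I−A) ≈
  [   1.3613     0.4188     0.5445]
  [   0.1047     1.5707     0.0419]
  [   0.3403     0.1047     1.1361]
x = (I − A)⁻¹ d = adj(I−A)·d / det(I−A), with det(I−A) = 0.4775:
  x_1 = (0.6500·390 + 0.2000·180 + 0.2600·90) / 0.4775 = 312.90 / 0.4775 ≈ 655.29
  x_2 = (0.0500·390 + 0.7500·180 + 0.0200·90) / 0.4775 = 156.30 / 0.4775 ≈ 327.33
  x_3 = (0.1625·390 + 0.0500·180 + 0.5425·90) / 0.4775 = 121.20 / 0.4775 ≈ 253.82

x_1 = 655.29, x_2 = 327.33, x_3 = 253.82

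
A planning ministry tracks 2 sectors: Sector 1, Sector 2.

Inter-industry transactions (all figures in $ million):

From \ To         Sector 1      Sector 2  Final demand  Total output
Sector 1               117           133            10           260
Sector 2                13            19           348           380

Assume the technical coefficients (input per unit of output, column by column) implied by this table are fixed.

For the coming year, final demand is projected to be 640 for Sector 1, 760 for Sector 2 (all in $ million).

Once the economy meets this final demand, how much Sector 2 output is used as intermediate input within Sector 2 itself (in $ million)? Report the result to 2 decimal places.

Technical coefficients a_ij = z_ij / X_j:
  a_11 = 117/260 = 0.45, a_21 = 13/260 = 0.05
  a_12 = 133/380 = 0.35, a_22 = 19/380 = 0.05
I − A =
  [   0.55    -0.35]
  [  -0.05     0.95]
det(I−A) = (0.55)(0.95) − (-0.35)(-0.05) = 0.5050
adj(I−A) = [[0.95, 0.35], [0.05, 0.55]]
(I − A)⁻¹ = adj(I−A) / det(I−A) ≈
  [   1.8812     0.6931]
  [   0.0990     1.0891]
First solve x = (I − A)⁻¹ d = adj(I−A)·d / det(I−A); in particular x_2 = (0.05·640 + 0.55·760) / 0.5050 = 450.00 / 0.5050 ≈ 891.0891.
Intermediate flow from 2 to 2: z_22 = a_22 · x_2 = 0.05 × 450.00 / 0.5050 = 22.50 / 0.5050 ≈ 44.55.

z_22 = 44.55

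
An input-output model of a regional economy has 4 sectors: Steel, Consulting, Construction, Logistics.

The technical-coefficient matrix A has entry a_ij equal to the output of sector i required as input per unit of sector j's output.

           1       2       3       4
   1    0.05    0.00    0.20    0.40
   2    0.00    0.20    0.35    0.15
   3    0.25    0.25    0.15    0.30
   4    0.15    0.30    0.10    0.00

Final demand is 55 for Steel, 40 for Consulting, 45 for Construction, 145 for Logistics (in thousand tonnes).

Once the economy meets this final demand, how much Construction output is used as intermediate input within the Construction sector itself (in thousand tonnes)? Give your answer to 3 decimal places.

z_33 = 43.012

I − A =
  [   0.95     0.00    -0.20    -0.40]
  [   0.00     0.80    -0.35    -0.15]
  [  -0.25    -0.25     0.85    -0.30]
  [  -0.15    -0.30    -0.10     1.00]
Compute the cofactors C_ij = (−1)^(i+j)·(3×3 minor ij) of I−A; the adjugate is their transpose:
adj(I−A) = Cᵀ =
  [ 0.495000   0.180000   0.225000   0.292500]
  [ 0.126125   0.659000   0.330250   0.248375]
  [ 0.230375   0.338000   0.669250   0.343625]
  [ 0.135125   0.258500   0.199750   0.522875]
det(I−A) = Σ_j (I−A)_1j·C_1j = (0.95)(0.495000) + (0.00)(0.126125) + (-0.20)(0.230375) + (-0.40)(0.135125) = 0.370125
(I − A)⁻¹ = adj(I−A) / det(I−A) ≈
  [   1.3374     0.4863     0.6079     0.7903]
  [   0.3408     1.7805     0.8923     0.6711]
  [   0.6224     0.9132     1.8082     0.9284]
  [   0.3651     0.6984     0.5397     1.4127]
First solve x = (I − A)⁻¹ d = adj(I−A)·d / det(I−A); in particular x_3 = (0.230375·55 + 0.338000·40 + 0.669250·45 + 0.343625·145) / 0.370125 = 106.1325 / 0.370125 ≈ 286.74772.
Intermediate flow from 3 to 3: z_33 = a_33 · x_3 = 0.15 × 106.1325 / 0.370125 = 15.919875 / 0.370125 ≈ 43.012.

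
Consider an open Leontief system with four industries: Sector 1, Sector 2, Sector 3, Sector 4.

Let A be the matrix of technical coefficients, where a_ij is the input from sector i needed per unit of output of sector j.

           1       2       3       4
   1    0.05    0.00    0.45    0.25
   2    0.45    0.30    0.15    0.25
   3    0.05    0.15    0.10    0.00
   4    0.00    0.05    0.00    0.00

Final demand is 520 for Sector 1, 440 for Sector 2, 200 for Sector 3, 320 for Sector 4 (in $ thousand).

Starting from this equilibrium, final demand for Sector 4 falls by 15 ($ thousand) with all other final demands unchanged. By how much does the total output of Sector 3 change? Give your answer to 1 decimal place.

Δx_3 = -1.8

I − A =
  [   0.95     0.00    -0.45    -0.25]
  [  -0.45     0.70    -0.15    -0.25]
  [  -0.05    -0.15     0.90     0.00]
  [   0.00    -0.05     0.00     1.00]
Compute the cofactors C_ij = (−1)^(i+j)·(3×3 minor ij) of I−A; the adjugate is their transpose:
adj(I−A) = Cᵀ =
  [ 0.596250   0.078750   0.311250   0.168750]
  [ 0.412500   0.832500   0.345000   0.311250]
  [ 0.101875   0.143125   0.647500   0.061250]
  [ 0.020625   0.041625   0.017250   0.531000]
det(I−A) = Σ_j (I−A)_1j·C_1j = (0.95)(0.596250) + (0.00)(0.412500) + (-0.45)(0.101875) + (-0.25)(0.020625) = 0.5154375
(I − A)⁻¹ = adj(I−A) / det(I−A) ≈
  [   1.1568     0.1528     0.6039     0.3274]
  [   0.8003     1.6151     0.6693     0.6039]
  [   0.1976     0.2777     1.2562     0.1188]
  [   0.0400     0.0808     0.0335     1.0302]
Δx = (I − A)⁻¹ Δd with Δd having -15 in the Sector 4 component and 0 elsewhere.
So Δx_3 = L_34 · (-15), where L_34 = adj(I−A)_34 / det(I−A) = 0.061250 / 0.5154375.
Δx_3 = 0.061250 × (-15) / 0.5154375 = -0.91875 / 0.5154375 ≈ -1.8.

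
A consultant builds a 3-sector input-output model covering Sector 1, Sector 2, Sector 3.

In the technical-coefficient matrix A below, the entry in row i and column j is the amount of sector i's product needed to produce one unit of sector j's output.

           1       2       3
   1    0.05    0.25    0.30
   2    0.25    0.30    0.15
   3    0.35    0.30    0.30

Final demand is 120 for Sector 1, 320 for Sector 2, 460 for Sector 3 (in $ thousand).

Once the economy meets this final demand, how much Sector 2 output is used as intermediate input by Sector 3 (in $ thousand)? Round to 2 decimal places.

z_23 = 241.64

I − A =
  [   0.95    -0.25    -0.30]
  [  -0.25     0.70    -0.15]
  [  -0.35    -0.30     0.70]
Cofactors of I−A, C_ij = (−1)^(i+j)·(minor ij) (rows/columns in the sector order above):
  C_11 = (0.70)(0.70) − (-0.15)(-0.30) = 0.4450
  C_12 = −[(-0.25)(0.70) − (-0.15)(-0.35)] = 0.2275
  C_13 = (-0.25)(-0.30) − (0.70)(-0.35) = 0.3200
  C_21 = −[(-0.25)(0.70) − (-0.30)(-0.30)] = 0.2650
  C_22 = (0.95)(0.70) − (-0.30)(-0.35) = 0.5600
  C_23 = −[(0.95)(-0.30) − (-0.25)(-0.35)] = 0.3725
  C_31 = (-0.25)(-0.15) − (-0.30)(0.70) = 0.2475
  C_32 = −[(0.95)(-0.15) − (-0.30)(-0.25)] = 0.2175
  C_33 = (0.95)(0.70) − (-0.25)(-0.25) = 0.6025
det(I−A) = Σ_j (I−A)_1j·C_1j = (0.95)(0.4450) + (-0.25)(0.2275) + (-0.30)(0.3200) = 0.269875
adj(I−A) = Cᵀ =
  [ 0.4450   0.2650   0.2475]
  [ 0.2275   0.5600   0.2175]
  [ 0.3200   0.3725   0.6025]
(I − A)⁻¹ = adj(I−A) / det(I−A) ≈
  [   1.6489     0.9819     0.9171]
  [   0.8430     2.0750     0.8059]
  [   1.1857     1.3803     2.2325]
First solve x = (I − A)⁻¹ d = adj(I−A)·d / det(I−A); in particular x_3 = (0.3200·120 + 0.3725·320 + 0.6025·460) / 0.269875 = 434.75 / 0.269875 ≈ 1610.9310.
Intermediate flow from 2 to 3: z_23 = a_23 · x_3 = 0.15 × 434.75 / 0.269875 = 65.2125 / 0.269875 ≈ 241.64.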